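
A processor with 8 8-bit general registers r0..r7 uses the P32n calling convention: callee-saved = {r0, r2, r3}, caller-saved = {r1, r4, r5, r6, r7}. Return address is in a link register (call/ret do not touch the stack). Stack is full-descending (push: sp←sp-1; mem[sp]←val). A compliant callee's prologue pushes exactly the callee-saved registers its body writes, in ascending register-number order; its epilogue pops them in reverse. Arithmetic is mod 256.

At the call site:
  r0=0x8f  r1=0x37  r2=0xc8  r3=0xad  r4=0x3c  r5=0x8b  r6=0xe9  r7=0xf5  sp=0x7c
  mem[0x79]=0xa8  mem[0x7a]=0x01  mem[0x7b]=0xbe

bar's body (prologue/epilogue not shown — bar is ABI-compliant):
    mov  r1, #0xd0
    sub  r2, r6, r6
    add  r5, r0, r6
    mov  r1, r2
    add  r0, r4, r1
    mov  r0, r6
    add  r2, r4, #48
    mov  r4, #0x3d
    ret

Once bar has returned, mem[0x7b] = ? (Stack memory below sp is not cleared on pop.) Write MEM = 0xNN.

MEM = 0x8f

prologue: push r0 -> mem[0x7b]=0x8f, sp=0x7b
prologue: push r2 -> mem[0x7a]=0xc8, sp=0x7a
body[0] mov  r1, #0xd0 -> r1=0xd0
body[1] sub  r2, r6, r6 -> r2=0x00
body[2] add  r5, r0, r6 -> r5=0x78
body[3] mov  r1, r2 -> r1=0x00
body[4] add  r0, r4, r1 -> r0=0x3c
body[5] mov  r0, r6 -> r0=0xe9
body[6] add  r2, r4, #48 -> r2=0x6c
body[7] mov  r4, #0x3d -> r4=0x3d
epilogue: pop r2=0xc8, sp=0x7b
epilogue: pop r0=0x8f, sp=0x7c
prologue pushed ['r0', 'r2'] at ['0x7b', '0x7a']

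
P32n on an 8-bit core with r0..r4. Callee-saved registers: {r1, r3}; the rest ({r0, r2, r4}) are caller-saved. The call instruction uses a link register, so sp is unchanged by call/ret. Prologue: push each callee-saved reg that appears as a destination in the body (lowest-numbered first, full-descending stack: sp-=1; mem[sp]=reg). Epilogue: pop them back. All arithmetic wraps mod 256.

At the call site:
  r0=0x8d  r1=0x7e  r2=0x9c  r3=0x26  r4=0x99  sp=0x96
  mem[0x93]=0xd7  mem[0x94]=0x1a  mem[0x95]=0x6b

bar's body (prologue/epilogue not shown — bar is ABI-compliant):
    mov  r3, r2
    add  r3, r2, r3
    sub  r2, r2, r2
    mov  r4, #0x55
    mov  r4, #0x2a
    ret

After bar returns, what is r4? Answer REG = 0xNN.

REG = 0x2a

prologue: push r3 → mem[0x95]=0x26, sp=0x95
body[0] mov  r3, r2 → r3=0x9c
body[1] add  r3, r2, r3 → r3=0x38
body[2] sub  r2, r2, r2 → r2=0x00
body[3] mov  r4, #0x55 → r4=0x55
body[4] mov  r4, #0x2a → r4=0x2a
epilogue: pop r3=0x26, sp=0x96
r4 is caller-saved → body value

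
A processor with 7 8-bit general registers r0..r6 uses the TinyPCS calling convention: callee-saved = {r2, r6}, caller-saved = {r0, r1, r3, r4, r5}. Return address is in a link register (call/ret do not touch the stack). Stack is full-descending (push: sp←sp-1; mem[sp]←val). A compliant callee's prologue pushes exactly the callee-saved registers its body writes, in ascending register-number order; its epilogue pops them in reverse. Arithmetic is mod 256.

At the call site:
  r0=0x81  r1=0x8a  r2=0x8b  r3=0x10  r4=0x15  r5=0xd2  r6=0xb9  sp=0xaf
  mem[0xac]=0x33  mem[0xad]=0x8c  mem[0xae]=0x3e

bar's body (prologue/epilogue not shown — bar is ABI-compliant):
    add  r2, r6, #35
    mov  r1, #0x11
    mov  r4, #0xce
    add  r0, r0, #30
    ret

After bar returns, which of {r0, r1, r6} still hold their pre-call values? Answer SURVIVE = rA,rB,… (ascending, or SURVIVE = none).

SURVIVE = r6

prologue: push r2 → mem[0xae]=0x8b, sp=0xae
body[0] add  r2, r6, #35 → r2=0xdc
body[1] mov  r1, #0x11 → r1=0x11
body[2] mov  r4, #0xce → r4=0xce
body[3] add  r0, r0, #30 → r0=0x9f
epilogue: pop r2=0x8b, sp=0xaf
r0: caller-saved, written=True
r1: caller-saved, written=True
r6: callee-saved, written=False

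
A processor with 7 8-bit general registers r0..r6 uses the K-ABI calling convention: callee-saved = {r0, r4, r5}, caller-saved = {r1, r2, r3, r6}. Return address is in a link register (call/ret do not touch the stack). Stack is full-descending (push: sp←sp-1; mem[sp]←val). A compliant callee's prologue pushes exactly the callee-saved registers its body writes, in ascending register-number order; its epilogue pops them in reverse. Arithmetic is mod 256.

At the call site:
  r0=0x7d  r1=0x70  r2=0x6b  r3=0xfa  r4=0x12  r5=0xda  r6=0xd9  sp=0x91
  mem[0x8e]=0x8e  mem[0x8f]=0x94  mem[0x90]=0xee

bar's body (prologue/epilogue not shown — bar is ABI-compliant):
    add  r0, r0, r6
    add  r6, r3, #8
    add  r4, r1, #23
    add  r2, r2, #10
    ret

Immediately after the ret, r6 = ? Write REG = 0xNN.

REG = 0x02

prologue: push r0 -> mem[0x90]=0x7d, sp=0x90
prologue: push r4 -> mem[0x8f]=0x12, sp=0x8f
body[0] add  r0, r0, r6 -> r0=0x56
body[1] add  r6, r3, #8 -> r6=0x02
body[2] add  r4, r1, #23 -> r4=0x87
body[3] add  r2, r2, #10 -> r2=0x75
epilogue: pop r4=0x12, sp=0x90
epilogue: pop r0=0x7d, sp=0x91
r6 is caller-saved -> body value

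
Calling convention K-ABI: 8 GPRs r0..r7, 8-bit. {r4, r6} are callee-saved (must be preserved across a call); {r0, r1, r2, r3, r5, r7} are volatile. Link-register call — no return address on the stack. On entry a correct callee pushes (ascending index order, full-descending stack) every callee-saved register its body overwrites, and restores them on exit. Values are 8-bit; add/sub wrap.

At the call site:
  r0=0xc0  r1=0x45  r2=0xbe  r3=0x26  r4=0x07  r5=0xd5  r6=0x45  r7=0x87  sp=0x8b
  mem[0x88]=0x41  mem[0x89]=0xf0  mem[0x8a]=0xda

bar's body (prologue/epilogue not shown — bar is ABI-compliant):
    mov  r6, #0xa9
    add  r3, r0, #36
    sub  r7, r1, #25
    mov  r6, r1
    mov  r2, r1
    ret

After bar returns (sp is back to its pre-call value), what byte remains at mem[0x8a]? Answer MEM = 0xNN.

MEM = 0x45

prologue: push r6 → mem[0x8a]=0x45, sp=0x8a
body[0] mov  r6, #0xa9 → r6=0xa9
body[1] add  r3, r0, #36 → r3=0xe4
body[2] sub  r7, r1, #25 → r7=0x2c
body[3] mov  r6, r1 → r6=0x45
body[4] mov  r2, r1 → r2=0x45
epilogue: pop r6=0x45, sp=0x8b
prologue pushed ['r6'] at ['0x8a']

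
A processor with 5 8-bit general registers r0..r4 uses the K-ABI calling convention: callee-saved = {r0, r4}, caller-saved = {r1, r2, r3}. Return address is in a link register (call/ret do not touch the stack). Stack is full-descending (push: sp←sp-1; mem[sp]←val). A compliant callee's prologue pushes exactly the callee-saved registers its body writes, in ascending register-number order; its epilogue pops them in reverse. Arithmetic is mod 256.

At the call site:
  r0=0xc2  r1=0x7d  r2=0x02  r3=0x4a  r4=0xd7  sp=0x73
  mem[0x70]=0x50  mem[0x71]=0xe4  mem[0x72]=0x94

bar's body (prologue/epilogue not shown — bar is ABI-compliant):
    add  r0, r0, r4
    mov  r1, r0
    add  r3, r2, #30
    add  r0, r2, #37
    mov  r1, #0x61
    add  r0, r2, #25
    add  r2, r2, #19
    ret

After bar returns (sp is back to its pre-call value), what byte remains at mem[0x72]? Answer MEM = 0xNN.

MEM = 0xc2

prologue: push r0 -> mem[0x72]=0xc2, sp=0x72
body[0] add  r0, r0, r4 -> r0=0x99
body[1] mov  r1, r0 -> r1=0x99
body[2] add  r3, r2, #30 -> r3=0x20
body[3] add  r0, r2, #37 -> r0=0x27
body[4] mov  r1, #0x61 -> r1=0x61
body[5] add  r0, r2, #25 -> r0=0x1b
body[6] add  r2, r2, #19 -> r2=0x15
epilogue: pop r0=0xc2, sp=0x73
prologue pushed ['r0'] at ['0x72']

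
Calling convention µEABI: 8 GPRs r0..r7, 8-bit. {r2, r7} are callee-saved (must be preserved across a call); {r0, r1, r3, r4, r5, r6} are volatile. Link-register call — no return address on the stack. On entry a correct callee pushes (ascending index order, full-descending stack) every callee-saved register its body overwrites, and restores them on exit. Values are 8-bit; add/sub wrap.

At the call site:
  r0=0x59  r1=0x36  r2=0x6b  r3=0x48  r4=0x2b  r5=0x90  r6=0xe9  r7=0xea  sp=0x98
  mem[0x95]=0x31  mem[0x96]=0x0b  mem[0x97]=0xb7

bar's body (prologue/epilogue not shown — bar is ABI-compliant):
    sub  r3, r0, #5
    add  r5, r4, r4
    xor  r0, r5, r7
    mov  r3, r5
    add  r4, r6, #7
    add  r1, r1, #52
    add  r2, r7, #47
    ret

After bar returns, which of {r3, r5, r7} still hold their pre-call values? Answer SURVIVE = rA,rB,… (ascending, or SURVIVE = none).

prologue: push r2 -> mem[0x97]=0x6b, sp=0x97
body[0] sub  r3, r0, #5 -> r3=0x54
body[1] add  r5, r4, r4 -> r5=0x56
body[2] xor  r0, r5, r7 -> r0=0xbc
body[3] mov  r3, r5 -> r3=0x56
body[4] add  r4, r6, #7 -> r4=0xf0
body[5] add  r1, r1, #52 -> r1=0x6a
body[6] add  r2, r7, #47 -> r2=0x19
epilogue: pop r2=0x6b, sp=0x98
r3: caller-saved, written=True
r5: caller-saved, written=True
r7: callee-saved, written=False

SURVIVE = r7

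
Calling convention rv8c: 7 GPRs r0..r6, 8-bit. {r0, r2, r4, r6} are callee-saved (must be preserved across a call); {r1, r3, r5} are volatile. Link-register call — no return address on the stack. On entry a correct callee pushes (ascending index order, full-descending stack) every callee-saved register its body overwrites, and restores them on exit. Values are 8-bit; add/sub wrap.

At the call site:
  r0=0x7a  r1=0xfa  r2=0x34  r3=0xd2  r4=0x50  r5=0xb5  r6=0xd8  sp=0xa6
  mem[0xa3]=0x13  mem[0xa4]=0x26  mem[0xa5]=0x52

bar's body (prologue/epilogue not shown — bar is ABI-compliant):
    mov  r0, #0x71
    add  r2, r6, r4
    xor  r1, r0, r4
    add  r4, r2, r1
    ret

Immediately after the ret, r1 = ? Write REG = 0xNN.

REG = 0x21

prologue: push r0 → mem[0xa5]=0x7a, sp=0xa5
prologue: push r2 → mem[0xa4]=0x34, sp=0xa4
prologue: push r4 → mem[0xa3]=0x50, sp=0xa3
body[0] mov  r0, #0x71 → r0=0x71
body[1] add  r2, r6, r4 → r2=0x28
body[2] xor  r1, r0, r4 → r1=0x21
body[3] add  r4, r2, r1 → r4=0x49
epilogue: pop r4=0x50, sp=0xa4
epilogue: pop r2=0x34, sp=0xa5
epilogue: pop r0=0x7a, sp=0xa6
r1 is caller-saved → body value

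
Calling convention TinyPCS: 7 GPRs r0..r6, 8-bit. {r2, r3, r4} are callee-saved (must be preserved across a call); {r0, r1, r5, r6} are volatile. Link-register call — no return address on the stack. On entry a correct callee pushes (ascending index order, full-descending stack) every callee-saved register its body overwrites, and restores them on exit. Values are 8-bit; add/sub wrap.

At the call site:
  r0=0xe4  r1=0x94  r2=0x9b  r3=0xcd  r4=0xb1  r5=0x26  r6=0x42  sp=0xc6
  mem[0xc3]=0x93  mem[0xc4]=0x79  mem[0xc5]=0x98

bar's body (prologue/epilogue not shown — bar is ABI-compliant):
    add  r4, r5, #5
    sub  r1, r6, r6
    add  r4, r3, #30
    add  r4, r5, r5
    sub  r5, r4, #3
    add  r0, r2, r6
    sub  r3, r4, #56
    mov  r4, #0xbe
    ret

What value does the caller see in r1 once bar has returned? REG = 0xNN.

REG = 0x00

prologue: push r3 → mem[0xc5]=0xcd, sp=0xc5
prologue: push r4 → mem[0xc4]=0xb1, sp=0xc4
body[0] add  r4, r5, #5 → r4=0x2b
body[1] sub  r1, r6, r6 → r1=0x00
body[2] add  r4, r3, #30 → r4=0xeb
body[3] add  r4, r5, r5 → r4=0x4c
body[4] sub  r5, r4, #3 → r5=0x49
body[5] add  r0, r2, r6 → r0=0xdd
body[6] sub  r3, r4, #56 → r3=0x14
body[7] mov  r4, #0xbe → r4=0xbe
epilogue: pop r4=0xb1, sp=0xc5
epilogue: pop r3=0xcd, sp=0xc6
r1 is caller-saved → body value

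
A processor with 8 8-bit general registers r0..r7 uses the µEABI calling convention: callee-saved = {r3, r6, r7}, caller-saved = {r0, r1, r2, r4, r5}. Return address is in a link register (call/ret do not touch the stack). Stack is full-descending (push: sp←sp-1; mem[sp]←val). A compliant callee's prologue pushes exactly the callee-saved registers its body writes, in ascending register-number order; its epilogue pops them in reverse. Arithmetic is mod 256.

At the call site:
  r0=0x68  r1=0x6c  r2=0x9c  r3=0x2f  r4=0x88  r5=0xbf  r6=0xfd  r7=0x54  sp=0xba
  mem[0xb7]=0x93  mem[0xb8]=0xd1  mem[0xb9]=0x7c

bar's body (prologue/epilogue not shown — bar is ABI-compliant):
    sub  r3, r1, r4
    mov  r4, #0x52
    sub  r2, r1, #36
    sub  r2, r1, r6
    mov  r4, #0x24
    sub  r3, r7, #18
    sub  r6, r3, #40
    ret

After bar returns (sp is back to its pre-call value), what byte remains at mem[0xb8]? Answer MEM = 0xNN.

prologue: push r3 -> mem[0xb9]=0x2f, sp=0xb9
prologue: push r6 -> mem[0xb8]=0xfd, sp=0xb8
body[0] sub  r3, r1, r4 -> r3=0xe4
body[1] mov  r4, #0x52 -> r4=0x52
body[2] sub  r2, r1, #36 -> r2=0x48
body[3] sub  r2, r1, r6 -> r2=0x6f
body[4] mov  r4, #0x24 -> r4=0x24
body[5] sub  r3, r7, #18 -> r3=0x42
body[6] sub  r6, r3, #40 -> r6=0x1a
epilogue: pop r6=0xfd, sp=0xb9
epilogue: pop r3=0x2f, sp=0xba
prologue pushed ['r3', 'r6'] at ['0xb9', '0xb8']

MEM = 0xfd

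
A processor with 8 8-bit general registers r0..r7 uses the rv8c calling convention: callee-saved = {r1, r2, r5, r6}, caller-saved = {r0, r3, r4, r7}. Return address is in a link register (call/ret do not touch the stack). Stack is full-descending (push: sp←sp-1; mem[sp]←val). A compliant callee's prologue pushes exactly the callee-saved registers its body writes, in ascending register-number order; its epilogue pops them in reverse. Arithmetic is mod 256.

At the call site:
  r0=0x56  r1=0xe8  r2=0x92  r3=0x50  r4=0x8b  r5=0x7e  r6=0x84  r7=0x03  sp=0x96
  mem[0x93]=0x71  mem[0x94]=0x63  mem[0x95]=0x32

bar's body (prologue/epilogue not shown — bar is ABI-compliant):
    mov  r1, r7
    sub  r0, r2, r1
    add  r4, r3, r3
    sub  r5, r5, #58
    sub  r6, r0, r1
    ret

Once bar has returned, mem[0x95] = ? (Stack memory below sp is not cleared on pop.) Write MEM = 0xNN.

prologue: push r1 → mem[0x95]=0xe8, sp=0x95
prologue: push r5 → mem[0x94]=0x7e, sp=0x94
prologue: push r6 → mem[0x93]=0x84, sp=0x93
body[0] mov  r1, r7 → r1=0x03
body[1] sub  r0, r2, r1 → r0=0x8f
body[2] add  r4, r3, r3 → r4=0xa0
body[3] sub  r5, r5, #58 → r5=0x44
body[4] sub  r6, r0, r1 → r6=0x8c
epilogue: pop r6=0x84, sp=0x94
epilogue: pop r5=0x7e, sp=0x95
epilogue: pop r1=0xe8, sp=0x96
prologue pushed ['r1', 'r5', 'r6'] at ['0x95', '0x94', '0x93']

MEM = 0xe8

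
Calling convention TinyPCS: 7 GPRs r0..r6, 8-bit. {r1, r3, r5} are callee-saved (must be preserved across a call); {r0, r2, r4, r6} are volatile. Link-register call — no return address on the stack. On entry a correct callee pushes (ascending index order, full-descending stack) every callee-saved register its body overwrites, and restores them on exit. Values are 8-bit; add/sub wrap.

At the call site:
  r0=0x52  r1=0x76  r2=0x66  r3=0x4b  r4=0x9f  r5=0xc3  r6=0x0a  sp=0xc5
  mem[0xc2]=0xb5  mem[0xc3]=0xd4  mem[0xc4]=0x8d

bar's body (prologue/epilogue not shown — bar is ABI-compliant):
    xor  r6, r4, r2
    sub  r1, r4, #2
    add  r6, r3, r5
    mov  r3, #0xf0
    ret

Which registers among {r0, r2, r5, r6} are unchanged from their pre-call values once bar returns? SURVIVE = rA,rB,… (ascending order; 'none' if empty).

prologue: push r1 → mem[0xc4]=0x76, sp=0xc4
prologue: push r3 → mem[0xc3]=0x4b, sp=0xc3
body[0] xor  r6, r4, r2 → r6=0xf9
body[1] sub  r1, r4, #2 → r1=0x9d
body[2] add  r6, r3, r5 → r6=0x0e
body[3] mov  r3, #0xf0 → r3=0xf0
epilogue: pop r3=0x4b, sp=0xc4
epilogue: pop r1=0x76, sp=0xc5
r0: caller-saved, written=False
r2: caller-saved, written=False
r5: callee-saved, written=False
r6: caller-saved, written=True

SURVIVE = r0,r2,r5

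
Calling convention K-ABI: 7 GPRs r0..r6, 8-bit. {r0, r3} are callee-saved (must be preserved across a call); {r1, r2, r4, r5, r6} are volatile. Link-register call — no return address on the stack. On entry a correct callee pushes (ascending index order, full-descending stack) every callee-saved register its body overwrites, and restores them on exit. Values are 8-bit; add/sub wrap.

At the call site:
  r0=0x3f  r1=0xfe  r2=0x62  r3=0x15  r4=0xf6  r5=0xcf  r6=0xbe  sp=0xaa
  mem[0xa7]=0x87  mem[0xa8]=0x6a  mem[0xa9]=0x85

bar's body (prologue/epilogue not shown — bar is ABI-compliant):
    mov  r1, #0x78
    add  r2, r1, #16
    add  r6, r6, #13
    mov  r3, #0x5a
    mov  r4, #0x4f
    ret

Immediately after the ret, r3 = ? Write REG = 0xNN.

prologue: push r3 → mem[0xa9]=0x15, sp=0xa9
body[0] mov  r1, #0x78 → r1=0x78
body[1] add  r2, r1, #16 → r2=0x88
body[2] add  r6, r6, #13 → r6=0xcb
body[3] mov  r3, #0x5a → r3=0x5a
body[4] mov  r4, #0x4f → r4=0x4f
epilogue: pop r3=0x15, sp=0xaa
r3 is callee-saved → restored

REG = 0x15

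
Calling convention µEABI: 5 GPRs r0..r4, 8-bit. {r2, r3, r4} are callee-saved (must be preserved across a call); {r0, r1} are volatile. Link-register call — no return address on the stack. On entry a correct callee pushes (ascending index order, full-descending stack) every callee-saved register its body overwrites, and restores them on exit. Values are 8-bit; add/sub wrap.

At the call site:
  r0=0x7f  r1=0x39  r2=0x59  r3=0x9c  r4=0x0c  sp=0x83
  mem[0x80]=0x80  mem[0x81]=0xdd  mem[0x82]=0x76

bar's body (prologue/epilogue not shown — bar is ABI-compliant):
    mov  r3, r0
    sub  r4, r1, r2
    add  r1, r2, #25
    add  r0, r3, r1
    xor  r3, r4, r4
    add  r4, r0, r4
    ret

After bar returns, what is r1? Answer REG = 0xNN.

prologue: push r3 -> mem[0x82]=0x9c, sp=0x82
prologue: push r4 -> mem[0x81]=0x0c, sp=0x81
body[0] mov  r3, r0 -> r3=0x7f
body[1] sub  r4, r1, r2 -> r4=0xe0
body[2] add  r1, r2, #25 -> r1=0x72
body[3] add  r0, r3, r1 -> r0=0xf1
body[4] xor  r3, r4, r4 -> r3=0x00
body[5] add  r4, r0, r4 -> r4=0xd1
epilogue: pop r4=0x0c, sp=0x82
epilogue: pop r3=0x9c, sp=0x83
r1 is caller-saved -> body value

REG = 0x72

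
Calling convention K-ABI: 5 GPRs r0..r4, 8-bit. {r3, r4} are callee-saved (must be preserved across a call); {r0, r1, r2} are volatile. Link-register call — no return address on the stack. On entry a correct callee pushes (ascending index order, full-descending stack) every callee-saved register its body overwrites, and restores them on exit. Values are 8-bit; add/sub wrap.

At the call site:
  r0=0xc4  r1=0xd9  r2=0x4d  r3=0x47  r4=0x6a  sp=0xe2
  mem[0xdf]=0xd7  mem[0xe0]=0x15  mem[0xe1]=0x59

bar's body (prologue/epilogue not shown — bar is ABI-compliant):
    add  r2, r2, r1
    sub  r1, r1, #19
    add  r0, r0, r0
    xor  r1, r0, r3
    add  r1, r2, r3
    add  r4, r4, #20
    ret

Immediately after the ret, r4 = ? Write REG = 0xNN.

REG = 0x6a

prologue: push r4 -> mem[0xe1]=0x6a, sp=0xe1
body[0] add  r2, r2, r1 -> r2=0x26
body[1] sub  r1, r1, #19 -> r1=0xc6
body[2] add  r0, r0, r0 -> r0=0x88
body[3] xor  r1, r0, r3 -> r1=0xcf
body[4] add  r1, r2, r3 -> r1=0x6d
body[5] add  r4, r4, #20 -> r4=0x7e
epilogue: pop r4=0x6a, sp=0xe2
r4 is callee-saved -> restored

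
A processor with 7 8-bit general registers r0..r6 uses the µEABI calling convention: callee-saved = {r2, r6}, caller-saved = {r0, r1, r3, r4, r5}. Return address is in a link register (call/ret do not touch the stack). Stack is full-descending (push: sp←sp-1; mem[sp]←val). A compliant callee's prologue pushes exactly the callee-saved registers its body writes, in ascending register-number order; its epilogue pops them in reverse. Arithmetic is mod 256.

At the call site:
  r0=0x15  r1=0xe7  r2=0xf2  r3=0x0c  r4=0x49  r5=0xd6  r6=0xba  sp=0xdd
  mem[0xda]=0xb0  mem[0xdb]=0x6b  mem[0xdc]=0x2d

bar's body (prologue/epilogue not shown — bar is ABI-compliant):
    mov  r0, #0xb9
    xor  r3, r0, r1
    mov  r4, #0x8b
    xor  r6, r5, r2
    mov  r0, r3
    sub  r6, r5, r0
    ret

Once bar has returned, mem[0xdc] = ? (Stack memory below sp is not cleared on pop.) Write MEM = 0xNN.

MEM = 0xba

prologue: push r6 → mem[0xdc]=0xba, sp=0xdc
body[0] mov  r0, #0xb9 → r0=0xb9
body[1] xor  r3, r0, r1 → r3=0x5e
body[2] mov  r4, #0x8b → r4=0x8b
body[3] xor  r6, r5, r2 → r6=0x24
body[4] mov  r0, r3 → r0=0x5e
body[5] sub  r6, r5, r0 → r6=0x78
epilogue: pop r6=0xba, sp=0xdd
prologue pushed ['r6'] at ['0xdc']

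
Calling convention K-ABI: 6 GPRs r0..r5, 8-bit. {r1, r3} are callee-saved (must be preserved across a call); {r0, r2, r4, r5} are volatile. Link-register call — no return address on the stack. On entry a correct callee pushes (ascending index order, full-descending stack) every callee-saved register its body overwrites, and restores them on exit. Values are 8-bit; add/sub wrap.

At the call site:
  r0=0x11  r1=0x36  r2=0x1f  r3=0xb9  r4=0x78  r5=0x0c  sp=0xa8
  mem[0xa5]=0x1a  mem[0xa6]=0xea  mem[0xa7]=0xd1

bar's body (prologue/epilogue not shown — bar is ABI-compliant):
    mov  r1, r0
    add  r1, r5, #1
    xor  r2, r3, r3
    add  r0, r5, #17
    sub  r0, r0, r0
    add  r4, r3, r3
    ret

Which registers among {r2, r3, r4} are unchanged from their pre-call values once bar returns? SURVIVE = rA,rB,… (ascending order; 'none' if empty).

SURVIVE = r3

prologue: push r1 -> mem[0xa7]=0x36, sp=0xa7
body[0] mov  r1, r0 -> r1=0x11
body[1] add  r1, r5, #1 -> r1=0x0d
body[2] xor  r2, r3, r3 -> r2=0x00
body[3] add  r0, r5, #17 -> r0=0x1d
body[4] sub  r0, r0, r0 -> r0=0x00
body[5] add  r4, r3, r3 -> r4=0x72
epilogue: pop r1=0x36, sp=0xa8
r2: caller-saved, written=True
r3: callee-saved, written=False
r4: caller-saved, written=True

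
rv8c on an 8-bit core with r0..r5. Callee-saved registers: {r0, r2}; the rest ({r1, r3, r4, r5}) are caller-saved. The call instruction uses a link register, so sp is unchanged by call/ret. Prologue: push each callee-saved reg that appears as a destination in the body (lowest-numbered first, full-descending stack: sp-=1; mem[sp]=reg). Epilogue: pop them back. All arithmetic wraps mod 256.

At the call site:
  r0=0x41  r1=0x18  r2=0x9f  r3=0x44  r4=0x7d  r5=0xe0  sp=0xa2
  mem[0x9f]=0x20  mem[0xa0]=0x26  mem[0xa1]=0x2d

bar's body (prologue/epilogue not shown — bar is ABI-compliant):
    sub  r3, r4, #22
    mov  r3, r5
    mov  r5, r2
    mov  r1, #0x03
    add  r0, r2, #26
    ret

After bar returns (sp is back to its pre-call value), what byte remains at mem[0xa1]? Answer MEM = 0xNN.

prologue: push r0 → mem[0xa1]=0x41, sp=0xa1
body[0] sub  r3, r4, #22 → r3=0x67
body[1] mov  r3, r5 → r3=0xe0
body[2] mov  r5, r2 → r5=0x9f
body[3] mov  r1, #0x03 → r1=0x03
body[4] add  r0, r2, #26 → r0=0xb9
epilogue: pop r0=0x41, sp=0xa2
prologue pushed ['r0'] at ['0xa1']

MEM = 0x41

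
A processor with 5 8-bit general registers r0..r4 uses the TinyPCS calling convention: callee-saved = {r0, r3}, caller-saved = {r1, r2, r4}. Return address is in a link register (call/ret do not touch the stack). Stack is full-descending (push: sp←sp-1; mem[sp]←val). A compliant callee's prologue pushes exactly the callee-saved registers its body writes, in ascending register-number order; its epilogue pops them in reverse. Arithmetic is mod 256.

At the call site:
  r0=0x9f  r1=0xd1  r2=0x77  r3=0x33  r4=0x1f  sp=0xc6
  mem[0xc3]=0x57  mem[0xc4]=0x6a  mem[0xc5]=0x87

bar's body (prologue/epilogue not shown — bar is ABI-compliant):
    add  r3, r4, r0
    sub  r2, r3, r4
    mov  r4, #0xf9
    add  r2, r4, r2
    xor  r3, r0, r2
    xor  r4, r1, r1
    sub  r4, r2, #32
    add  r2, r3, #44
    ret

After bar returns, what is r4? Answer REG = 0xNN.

prologue: push r3 → mem[0xc5]=0x33, sp=0xc5
body[0] add  r3, r4, r0 → r3=0xbe
body[1] sub  r2, r3, r4 → r2=0x9f
body[2] mov  r4, #0xf9 → r4=0xf9
body[3] add  r2, r4, r2 → r2=0x98
body[4] xor  r3, r0, r2 → r3=0x07
body[5] xor  r4, r1, r1 → r4=0x00
body[6] sub  r4, r2, #32 → r4=0x78
body[7] add  r2, r3, #44 → r2=0x33
epilogue: pop r3=0x33, sp=0xc6
r4 is caller-saved → body value

REG = 0x78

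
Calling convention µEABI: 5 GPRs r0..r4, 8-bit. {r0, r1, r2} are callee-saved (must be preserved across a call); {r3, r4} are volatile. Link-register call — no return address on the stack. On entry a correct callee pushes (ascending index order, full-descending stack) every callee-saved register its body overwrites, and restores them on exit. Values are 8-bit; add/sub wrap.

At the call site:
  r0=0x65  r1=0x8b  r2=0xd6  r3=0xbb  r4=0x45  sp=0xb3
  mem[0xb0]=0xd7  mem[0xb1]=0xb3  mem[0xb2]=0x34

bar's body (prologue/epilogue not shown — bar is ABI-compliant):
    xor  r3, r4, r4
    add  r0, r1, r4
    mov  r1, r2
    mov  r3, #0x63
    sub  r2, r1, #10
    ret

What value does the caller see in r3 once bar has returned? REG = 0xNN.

REG = 0x63

prologue: push r0 → mem[0xb2]=0x65, sp=0xb2
prologue: push r1 → mem[0xb1]=0x8b, sp=0xb1
prologue: push r2 → mem[0xb0]=0xd6, sp=0xb0
body[0] xor  r3, r4, r4 → r3=0x00
body[1] add  r0, r1, r4 → r0=0xd0
body[2] mov  r1, r2 → r1=0xd6
body[3] mov  r3, #0x63 → r3=0x63
body[4] sub  r2, r1, #10 → r2=0xcc
epilogue: pop r2=0xd6, sp=0xb1
epilogue: pop r1=0x8b, sp=0xb2
epilogue: pop r0=0x65, sp=0xb3
r3 is caller-saved → body value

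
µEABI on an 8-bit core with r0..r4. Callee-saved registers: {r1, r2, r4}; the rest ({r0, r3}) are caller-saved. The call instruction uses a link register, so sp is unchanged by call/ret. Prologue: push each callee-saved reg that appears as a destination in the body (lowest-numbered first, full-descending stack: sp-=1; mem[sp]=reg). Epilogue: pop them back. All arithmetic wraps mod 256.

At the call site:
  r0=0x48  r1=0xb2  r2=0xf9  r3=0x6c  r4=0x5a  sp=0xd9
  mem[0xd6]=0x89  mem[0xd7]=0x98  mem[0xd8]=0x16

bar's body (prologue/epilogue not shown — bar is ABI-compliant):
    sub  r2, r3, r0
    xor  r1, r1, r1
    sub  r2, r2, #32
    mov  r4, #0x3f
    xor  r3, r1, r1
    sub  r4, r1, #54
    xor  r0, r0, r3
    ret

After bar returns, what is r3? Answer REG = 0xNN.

prologue: push r1 -> mem[0xd8]=0xb2, sp=0xd8
prologue: push r2 -> mem[0xd7]=0xf9, sp=0xd7
prologue: push r4 -> mem[0xd6]=0x5a, sp=0xd6
body[0] sub  r2, r3, r0 -> r2=0x24
body[1] xor  r1, r1, r1 -> r1=0x00
body[2] sub  r2, r2, #32 -> r2=0x04
body[3] mov  r4, #0x3f -> r4=0x3f
body[4] xor  r3, r1, r1 -> r3=0x00
body[5] sub  r4, r1, #54 -> r4=0xca
body[6] xor  r0, r0, r3 -> r0=0x48
epilogue: pop r4=0x5a, sp=0xd7
epilogue: pop r2=0xf9, sp=0xd8
epilogue: pop r1=0xb2, sp=0xd9
r3 is caller-saved -> body value

REG = 0x00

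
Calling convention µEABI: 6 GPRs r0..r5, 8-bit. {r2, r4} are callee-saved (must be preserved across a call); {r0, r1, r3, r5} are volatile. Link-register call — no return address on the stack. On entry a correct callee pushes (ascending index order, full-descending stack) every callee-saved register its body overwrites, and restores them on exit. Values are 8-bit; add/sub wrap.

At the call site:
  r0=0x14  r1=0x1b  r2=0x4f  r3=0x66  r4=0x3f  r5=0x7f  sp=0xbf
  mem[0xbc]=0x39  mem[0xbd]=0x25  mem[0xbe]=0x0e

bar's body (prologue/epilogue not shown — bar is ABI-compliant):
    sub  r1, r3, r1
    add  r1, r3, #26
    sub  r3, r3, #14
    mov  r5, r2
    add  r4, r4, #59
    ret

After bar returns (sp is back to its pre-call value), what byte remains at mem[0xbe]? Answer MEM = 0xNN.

prologue: push r4 -> mem[0xbe]=0x3f, sp=0xbe
body[0] sub  r1, r3, r1 -> r1=0x4b
body[1] add  r1, r3, #26 -> r1=0x80
body[2] sub  r3, r3, #14 -> r3=0x58
body[3] mov  r5, r2 -> r5=0x4f
body[4] add  r4, r4, #59 -> r4=0x7a
epilogue: pop r4=0x3f, sp=0xbf
prologue pushed ['r4'] at ['0xbe']

MEM = 0x3f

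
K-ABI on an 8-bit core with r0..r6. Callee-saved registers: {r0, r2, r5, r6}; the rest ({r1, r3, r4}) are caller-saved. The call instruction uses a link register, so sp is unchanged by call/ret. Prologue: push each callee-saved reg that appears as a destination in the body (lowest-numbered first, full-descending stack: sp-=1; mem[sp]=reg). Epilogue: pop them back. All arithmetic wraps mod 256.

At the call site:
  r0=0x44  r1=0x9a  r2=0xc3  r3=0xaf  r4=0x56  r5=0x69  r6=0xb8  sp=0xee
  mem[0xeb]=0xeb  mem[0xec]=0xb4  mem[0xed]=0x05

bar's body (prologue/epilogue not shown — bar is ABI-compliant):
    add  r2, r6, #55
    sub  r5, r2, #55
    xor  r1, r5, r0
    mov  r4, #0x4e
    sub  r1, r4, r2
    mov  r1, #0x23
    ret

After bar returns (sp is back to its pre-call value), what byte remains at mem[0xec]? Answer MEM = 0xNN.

prologue: push r2 → mem[0xed]=0xc3, sp=0xed
prologue: push r5 → mem[0xec]=0x69, sp=0xec
body[0] add  r2, r6, #55 → r2=0xef
body[1] sub  r5, r2, #55 → r5=0xb8
body[2] xor  r1, r5, r0 → r1=0xfc
body[3] mov  r4, #0x4e → r4=0x4e
body[4] sub  r1, r4, r2 → r1=0x5f
body[5] mov  r1, #0x23 → r1=0x23
epilogue: pop r5=0x69, sp=0xed
epilogue: pop r2=0xc3, sp=0xee
prologue pushed ['r2', 'r5'] at ['0xed', '0xec']

MEM = 0x69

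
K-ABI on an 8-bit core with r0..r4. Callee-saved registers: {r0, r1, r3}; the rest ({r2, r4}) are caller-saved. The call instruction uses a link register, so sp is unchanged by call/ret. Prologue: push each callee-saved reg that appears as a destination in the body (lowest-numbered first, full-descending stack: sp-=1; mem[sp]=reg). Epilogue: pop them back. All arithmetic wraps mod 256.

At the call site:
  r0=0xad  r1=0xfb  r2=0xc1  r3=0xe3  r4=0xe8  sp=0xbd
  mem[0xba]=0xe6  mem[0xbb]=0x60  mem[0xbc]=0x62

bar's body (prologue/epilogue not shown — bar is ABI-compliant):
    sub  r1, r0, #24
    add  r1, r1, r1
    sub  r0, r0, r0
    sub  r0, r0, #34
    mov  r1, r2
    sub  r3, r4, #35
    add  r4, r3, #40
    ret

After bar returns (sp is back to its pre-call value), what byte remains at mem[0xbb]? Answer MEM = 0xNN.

prologue: push r0 → mem[0xbc]=0xad, sp=0xbc
prologue: push r1 → mem[0xbb]=0xfb, sp=0xbb
prologue: push r3 → mem[0xba]=0xe3, sp=0xba
body[0] sub  r1, r0, #24 → r1=0x95
body[1] add  r1, r1, r1 → r1=0x2a
body[2] sub  r0, r0, r0 → r0=0x00
body[3] sub  r0, r0, #34 → r0=0xde
body[4] mov  r1, r2 → r1=0xc1
body[5] sub  r3, r4, #35 → r3=0xc5
body[6] add  r4, r3, #40 → r4=0xed
epilogue: pop r3=0xe3, sp=0xbb
epilogue: pop r1=0xfb, sp=0xbc
epilogue: pop r0=0xad, sp=0xbd
prologue pushed ['r0', 'r1', 'r3'] at ['0xbc', '0xbb', '0xba']

MEM = 0xfb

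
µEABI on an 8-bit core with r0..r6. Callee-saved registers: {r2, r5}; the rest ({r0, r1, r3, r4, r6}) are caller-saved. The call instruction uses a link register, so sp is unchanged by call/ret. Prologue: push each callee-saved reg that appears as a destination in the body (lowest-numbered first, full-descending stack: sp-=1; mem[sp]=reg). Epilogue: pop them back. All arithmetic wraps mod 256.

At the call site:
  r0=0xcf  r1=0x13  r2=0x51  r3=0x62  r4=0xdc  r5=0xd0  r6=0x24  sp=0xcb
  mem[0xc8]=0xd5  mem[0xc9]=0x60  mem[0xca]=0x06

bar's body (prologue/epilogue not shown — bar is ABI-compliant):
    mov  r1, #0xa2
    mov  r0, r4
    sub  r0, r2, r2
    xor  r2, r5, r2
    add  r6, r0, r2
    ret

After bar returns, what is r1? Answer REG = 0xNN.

REG = 0xa2

prologue: push r2 → mem[0xca]=0x51, sp=0xca
body[0] mov  r1, #0xa2 → r1=0xa2
body[1] mov  r0, r4 → r0=0xdc
body[2] sub  r0, r2, r2 → r0=0x00
body[3] xor  r2, r5, r2 → r2=0x81
body[4] add  r6, r0, r2 → r6=0x81
epilogue: pop r2=0x51, sp=0xcb
r1 is caller-saved → body value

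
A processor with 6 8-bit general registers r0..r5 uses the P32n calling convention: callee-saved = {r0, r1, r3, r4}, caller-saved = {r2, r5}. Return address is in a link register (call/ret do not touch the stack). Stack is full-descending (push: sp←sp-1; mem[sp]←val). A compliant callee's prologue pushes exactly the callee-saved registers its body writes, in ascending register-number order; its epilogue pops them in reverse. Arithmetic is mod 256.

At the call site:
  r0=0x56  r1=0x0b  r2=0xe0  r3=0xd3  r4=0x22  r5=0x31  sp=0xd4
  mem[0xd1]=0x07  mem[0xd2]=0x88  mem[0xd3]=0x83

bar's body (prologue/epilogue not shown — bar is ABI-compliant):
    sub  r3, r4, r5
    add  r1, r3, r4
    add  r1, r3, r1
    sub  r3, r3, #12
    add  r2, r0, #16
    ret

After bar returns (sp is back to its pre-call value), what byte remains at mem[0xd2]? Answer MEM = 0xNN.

MEM = 0xd3

prologue: push r1 → mem[0xd3]=0x0b, sp=0xd3
prologue: push r3 → mem[0xd2]=0xd3, sp=0xd2
body[0] sub  r3, r4, r5 → r3=0xf1
body[1] add  r1, r3, r4 → r1=0x13
body[2] add  r1, r3, r1 → r1=0x04
body[3] sub  r3, r3, #12 → r3=0xe5
body[4] add  r2, r0, #16 → r2=0x66
epilogue: pop r3=0xd3, sp=0xd3
epilogue: pop r1=0x0b, sp=0xd4
prologue pushed ['r1', 'r3'] at ['0xd3', '0xd2']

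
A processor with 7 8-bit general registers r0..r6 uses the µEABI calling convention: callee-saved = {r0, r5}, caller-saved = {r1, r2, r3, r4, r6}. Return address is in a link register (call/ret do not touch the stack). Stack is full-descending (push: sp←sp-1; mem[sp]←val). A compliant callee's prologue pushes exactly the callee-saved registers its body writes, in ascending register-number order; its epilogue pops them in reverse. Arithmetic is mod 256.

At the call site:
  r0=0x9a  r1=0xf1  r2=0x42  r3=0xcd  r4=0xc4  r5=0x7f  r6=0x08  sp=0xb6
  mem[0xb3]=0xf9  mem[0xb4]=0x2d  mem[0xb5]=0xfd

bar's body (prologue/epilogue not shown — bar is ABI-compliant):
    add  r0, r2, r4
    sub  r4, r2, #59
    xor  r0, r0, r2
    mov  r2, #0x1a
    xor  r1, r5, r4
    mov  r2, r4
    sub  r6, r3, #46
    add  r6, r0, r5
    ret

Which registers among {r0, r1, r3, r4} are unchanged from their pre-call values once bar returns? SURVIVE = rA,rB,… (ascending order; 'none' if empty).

prologue: push r0 → mem[0xb5]=0x9a, sp=0xb5
body[0] add  r0, r2, r4 → r0=0x06
body[1] sub  r4, r2, #59 → r4=0x07
body[2] xor  r0, r0, r2 → r0=0x44
body[3] mov  r2, #0x1a → r2=0x1a
body[4] xor  r1, r5, r4 → r1=0x78
body[5] mov  r2, r4 → r2=0x07
body[6] sub  r6, r3, #46 → r6=0x9f
body[7] add  r6, r0, r5 → r6=0xc3
epilogue: pop r0=0x9a, sp=0xb6
r0: callee-saved, written=True
r1: caller-saved, written=True
r3: caller-saved, written=False
r4: caller-saved, written=True

SURVIVE = r0,r3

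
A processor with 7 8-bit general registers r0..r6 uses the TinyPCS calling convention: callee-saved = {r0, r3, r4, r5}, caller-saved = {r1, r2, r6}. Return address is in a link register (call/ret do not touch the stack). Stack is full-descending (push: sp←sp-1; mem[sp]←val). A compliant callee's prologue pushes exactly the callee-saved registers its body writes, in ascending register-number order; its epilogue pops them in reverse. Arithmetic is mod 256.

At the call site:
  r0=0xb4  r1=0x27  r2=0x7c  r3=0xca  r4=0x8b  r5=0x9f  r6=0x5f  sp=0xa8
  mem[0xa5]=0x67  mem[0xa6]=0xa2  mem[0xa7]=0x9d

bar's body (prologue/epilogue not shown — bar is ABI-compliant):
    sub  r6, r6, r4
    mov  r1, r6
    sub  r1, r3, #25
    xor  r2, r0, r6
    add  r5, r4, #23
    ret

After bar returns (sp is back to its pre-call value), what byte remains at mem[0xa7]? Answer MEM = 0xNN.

prologue: push r5 -> mem[0xa7]=0x9f, sp=0xa7
body[0] sub  r6, r6, r4 -> r6=0xd4
body[1] mov  r1, r6 -> r1=0xd4
body[2] sub  r1, r3, #25 -> r1=0xb1
body[3] xor  r2, r0, r6 -> r2=0x60
body[4] add  r5, r4, #23 -> r5=0xa2
epilogue: pop r5=0x9f, sp=0xa8
prologue pushed ['r5'] at ['0xa7']

MEM = 0x9f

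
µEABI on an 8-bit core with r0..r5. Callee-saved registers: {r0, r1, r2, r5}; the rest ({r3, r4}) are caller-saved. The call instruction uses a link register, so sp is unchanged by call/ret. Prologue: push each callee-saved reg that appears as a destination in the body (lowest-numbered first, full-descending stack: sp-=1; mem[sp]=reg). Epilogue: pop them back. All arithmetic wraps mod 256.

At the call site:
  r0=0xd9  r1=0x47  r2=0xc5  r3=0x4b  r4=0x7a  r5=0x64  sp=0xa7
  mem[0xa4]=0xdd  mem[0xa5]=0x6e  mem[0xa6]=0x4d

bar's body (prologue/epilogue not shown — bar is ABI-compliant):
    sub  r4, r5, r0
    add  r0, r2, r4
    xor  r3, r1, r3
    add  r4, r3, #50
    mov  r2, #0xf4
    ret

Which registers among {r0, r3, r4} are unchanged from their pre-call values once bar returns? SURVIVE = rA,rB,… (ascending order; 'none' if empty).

prologue: push r0 -> mem[0xa6]=0xd9, sp=0xa6
prologue: push r2 -> mem[0xa5]=0xc5, sp=0xa5
body[0] sub  r4, r5, r0 -> r4=0x8b
body[1] add  r0, r2, r4 -> r0=0x50
body[2] xor  r3, r1, r3 -> r3=0x0c
body[3] add  r4, r3, #50 -> r4=0x3e
body[4] mov  r2, #0xf4 -> r2=0xf4
epilogue: pop r2=0xc5, sp=0xa6
epilogue: pop r0=0xd9, sp=0xa7
r0: callee-saved, written=True
r3: caller-saved, written=True
r4: caller-saved, written=True

SURVIVE = r0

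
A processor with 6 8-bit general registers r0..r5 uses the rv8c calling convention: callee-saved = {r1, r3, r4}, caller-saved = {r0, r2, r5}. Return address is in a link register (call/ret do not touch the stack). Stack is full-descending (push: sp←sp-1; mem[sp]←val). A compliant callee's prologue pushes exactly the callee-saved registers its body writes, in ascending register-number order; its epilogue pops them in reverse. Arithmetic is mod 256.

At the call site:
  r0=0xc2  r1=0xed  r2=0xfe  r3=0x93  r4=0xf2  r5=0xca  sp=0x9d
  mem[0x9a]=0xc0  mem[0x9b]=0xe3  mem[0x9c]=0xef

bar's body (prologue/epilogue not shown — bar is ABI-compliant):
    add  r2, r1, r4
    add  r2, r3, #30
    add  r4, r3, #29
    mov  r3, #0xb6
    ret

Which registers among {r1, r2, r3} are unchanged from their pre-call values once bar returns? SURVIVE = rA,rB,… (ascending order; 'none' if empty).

prologue: push r3 → mem[0x9c]=0x93, sp=0x9c
prologue: push r4 → mem[0x9b]=0xf2, sp=0x9b
body[0] add  r2, r1, r4 → r2=0xdf
body[1] add  r2, r3, #30 → r2=0xb1
body[2] add  r4, r3, #29 → r4=0xb0
body[3] mov  r3, #0xb6 → r3=0xb6
epilogue: pop r4=0xf2, sp=0x9c
epilogue: pop r3=0x93, sp=0x9d
r1: callee-saved, written=False
r2: caller-saved, written=True
r3: callee-saved, written=True

SURVIVE = r1,r3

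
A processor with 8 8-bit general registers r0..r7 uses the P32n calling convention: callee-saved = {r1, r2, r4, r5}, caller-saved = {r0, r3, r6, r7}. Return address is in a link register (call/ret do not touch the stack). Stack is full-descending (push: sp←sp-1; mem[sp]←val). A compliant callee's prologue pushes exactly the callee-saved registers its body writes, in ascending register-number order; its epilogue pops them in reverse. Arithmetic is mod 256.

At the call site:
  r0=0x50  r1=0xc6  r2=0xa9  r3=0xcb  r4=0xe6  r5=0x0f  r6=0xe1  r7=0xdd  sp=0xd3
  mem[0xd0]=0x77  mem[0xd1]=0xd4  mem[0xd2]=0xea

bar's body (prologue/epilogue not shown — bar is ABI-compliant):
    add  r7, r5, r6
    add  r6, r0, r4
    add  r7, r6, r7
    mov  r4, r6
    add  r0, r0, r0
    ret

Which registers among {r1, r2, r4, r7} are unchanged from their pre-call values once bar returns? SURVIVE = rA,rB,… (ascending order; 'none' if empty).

SURVIVE = r1,r2,r4

prologue: push r4 → mem[0xd2]=0xe6, sp=0xd2
body[0] add  r7, r5, r6 → r7=0xf0
body[1] add  r6, r0, r4 → r6=0x36
body[2] add  r7, r6, r7 → r7=0x26
body[3] mov  r4, r6 → r4=0x36
body[4] add  r0, r0, r0 → r0=0xa0
epilogue: pop r4=0xe6, sp=0xd3
r1: callee-saved, written=False
r2: callee-saved, written=False
r4: callee-saved, written=True
r7: caller-saved, written=True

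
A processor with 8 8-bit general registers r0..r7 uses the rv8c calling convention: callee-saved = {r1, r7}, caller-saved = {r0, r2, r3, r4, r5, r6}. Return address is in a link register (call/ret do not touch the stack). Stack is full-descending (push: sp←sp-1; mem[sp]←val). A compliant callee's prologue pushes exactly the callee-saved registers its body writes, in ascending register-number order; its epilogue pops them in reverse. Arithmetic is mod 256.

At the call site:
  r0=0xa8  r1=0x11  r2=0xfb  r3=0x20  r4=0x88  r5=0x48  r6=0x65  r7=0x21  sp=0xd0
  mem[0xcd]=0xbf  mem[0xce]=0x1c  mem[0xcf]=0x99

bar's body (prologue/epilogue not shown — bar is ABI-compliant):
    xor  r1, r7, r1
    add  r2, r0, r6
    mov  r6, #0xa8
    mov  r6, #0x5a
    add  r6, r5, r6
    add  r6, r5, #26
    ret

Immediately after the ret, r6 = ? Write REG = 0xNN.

REG = 0x62

prologue: push r1 → mem[0xcf]=0x11, sp=0xcf
body[0] xor  r1, r7, r1 → r1=0x30
body[1] add  r2, r0, r6 → r2=0x0d
body[2] mov  r6, #0xa8 → r6=0xa8
body[3] mov  r6, #0x5a → r6=0x5a
body[4] add  r6, r5, r6 → r6=0xa2
body[5] add  r6, r5, #26 → r6=0x62
epilogue: pop r1=0x11, sp=0xd0
r6 is caller-saved → body value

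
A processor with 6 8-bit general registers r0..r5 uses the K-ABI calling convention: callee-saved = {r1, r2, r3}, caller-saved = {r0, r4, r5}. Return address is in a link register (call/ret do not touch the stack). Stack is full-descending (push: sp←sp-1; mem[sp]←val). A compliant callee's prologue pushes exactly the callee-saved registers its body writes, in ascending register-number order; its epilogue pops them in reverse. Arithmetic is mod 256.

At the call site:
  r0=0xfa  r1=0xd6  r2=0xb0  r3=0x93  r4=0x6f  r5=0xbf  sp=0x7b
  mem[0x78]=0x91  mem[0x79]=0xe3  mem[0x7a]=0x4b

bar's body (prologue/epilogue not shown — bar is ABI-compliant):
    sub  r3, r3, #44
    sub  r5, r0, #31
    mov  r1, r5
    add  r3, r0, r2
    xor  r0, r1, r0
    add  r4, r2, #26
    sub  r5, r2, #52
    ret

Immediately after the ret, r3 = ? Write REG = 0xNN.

REG = 0x93

prologue: push r1 -> mem[0x7a]=0xd6, sp=0x7a
prologue: push r3 -> mem[0x79]=0x93, sp=0x79
body[0] sub  r3, r3, #44 -> r3=0x67
body[1] sub  r5, r0, #31 -> r5=0xdb
body[2] mov  r1, r5 -> r1=0xdb
body[3] add  r3, r0, r2 -> r3=0xaa
body[4] xor  r0, r1, r0 -> r0=0x21
body[5] add  r4, r2, #26 -> r4=0xca
body[6] sub  r5, r2, #52 -> r5=0x7c
epilogue: pop r3=0x93, sp=0x7a
epilogue: pop r1=0xd6, sp=0x7b
r3 is callee-saved -> restored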